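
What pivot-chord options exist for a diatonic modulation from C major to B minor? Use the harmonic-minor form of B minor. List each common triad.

Em, G

Triads in C major: C (I), Dm (ii), Em (iii), F (IV), G (V), Am (vi), Bdim (vii°).
Triads in B minor (harmonic minor): Bm (i), C#dim (ii°), Daug (III+), Em (iv), F# (V), G (VI), A#dim (vii°).
Shared triads with their functions: Em (iii in C major, iv in B minor); G (V in C major, VI in B minor).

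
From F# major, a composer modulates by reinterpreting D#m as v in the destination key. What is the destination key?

The numeral v denotes a minor triad on scale degree 5. With D# on degree 5, the tonic of the new key is G#.
Degree 5 carries a minor triad in natural-minor keys, so the destination is G# minor.
Check: the diatonic triads of G# minor (natural minor) are G#m (i), A#dim (ii°), B (III), C#m (iv), D#m (v), E (VI), F# (VII) — D#m is indeed v.

G# minor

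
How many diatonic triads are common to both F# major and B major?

4

Diatonic triads of F# major: F# (I), G#m (ii), A#m (iii), B (IV), C# (V), D#m (vi), E#dim (vii°).
Diatonic triads of B major: B (I), C#m (ii), D#m (iii), E (IV), F# (V), G#m (vi), A#dim (vii°).
Matching root and quality in both lists: F#, G#m, B, D#m.
That gives 4 common triads.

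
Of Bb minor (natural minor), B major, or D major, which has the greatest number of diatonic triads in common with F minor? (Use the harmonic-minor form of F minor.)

Triads of F minor (harmonic minor): Fm (i), Gdim (ii°), Abaug (III+), Bbm (iv), C (V), Db (VI), Edim (vii°).
Bb minor (natural minor) shares 3: Fm, Bbm, Db.
B major shares 0: none.
D major shares 0: none.
The most common triads (3) are shared with Bb minor.

Bb minor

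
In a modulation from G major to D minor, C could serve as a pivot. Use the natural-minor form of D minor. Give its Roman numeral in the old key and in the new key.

The scale of G major is G A B C D E F#; C is degree 4, and the triad built there (C-E-G) is major, so it is IV.
The scale of D minor (natural minor) is D E F G A Bb C; C is degree 7, and the triad built there (C-E-G) is major, so it is VII.

IV in G major; VII in D minor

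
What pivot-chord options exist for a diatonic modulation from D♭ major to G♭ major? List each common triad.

D♭, E♭m, G♭, B♭m

Triads in D♭ major: D♭ (I), E♭m (ii), Fm (iii), G♭ (IV), A♭ (V), B♭m (vi), Cdim (vii°).
Triads in G♭ major: G♭ (I), A♭m (ii), B♭m (iii), C♭ (IV), D♭ (V), E♭m (vi), Fdim (vii°).
Shared triads with their functions: D♭ (I in D♭ major, V in G♭ major); E♭m (ii in D♭ major, vi in G♭ major); G♭ (IV in D♭ major, I in G♭ major); B♭m (vi in D♭ major, iii in G♭ major).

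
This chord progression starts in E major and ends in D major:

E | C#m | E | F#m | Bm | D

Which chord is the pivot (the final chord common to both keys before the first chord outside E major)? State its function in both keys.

F#m — ii in E major, iii in D major

Chords diatonic to E major: E, F#m, G#m, A, B, C#m, D#dim.
Reading the progression, the first chord not in that set is Bm, so the modulation leaves E major there.
The chord immediately before Bm is F#m, which is diatonic to both keys: ii in E major and iii in D major.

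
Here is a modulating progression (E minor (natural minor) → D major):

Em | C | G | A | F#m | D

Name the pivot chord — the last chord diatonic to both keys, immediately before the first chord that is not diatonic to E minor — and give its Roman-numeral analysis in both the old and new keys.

G — III in E minor, IV in D major

Chords diatonic to E minor: Em, F#dim, G, Am, Bm, C, D.
Reading the progression, the first chord not in that set is A, so the modulation leaves E minor there.
The chord immediately before A is G, which is diatonic to both keys: III in E minor and IV in D major.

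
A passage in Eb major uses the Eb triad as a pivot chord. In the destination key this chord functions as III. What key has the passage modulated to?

The numeral III denotes a major triad on scale degree 3. With Eb on degree 3, the tonic of the new key is C.
Degree 3 carries a major triad in natural-minor keys, so the destination is C minor.
Check: the diatonic triads of C minor (natural minor) are Cm (i), Ddim (ii°), Eb (III), Fm (iv), Gm (v), Ab (VI), Bb (VII) — Eb is indeed III.

C minor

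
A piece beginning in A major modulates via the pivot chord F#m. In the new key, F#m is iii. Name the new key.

D major

The numeral iii denotes a minor triad on scale degree 3. With F# on degree 3, the tonic of the new key is D.
Degree 3 carries a minor triad in major keys, so the destination is D major.
Check: the diatonic triads of D major are D (I), Em (ii), F#m (iii), G (IV), A (V), Bm (vi), C#dim (vii°) — F#m is indeed iii.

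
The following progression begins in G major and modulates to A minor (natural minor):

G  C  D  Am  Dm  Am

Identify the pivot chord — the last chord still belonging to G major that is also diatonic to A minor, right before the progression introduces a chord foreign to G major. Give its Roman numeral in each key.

Am — ii in G major, i in A minor

Chords diatonic to G major: G, Am, Bm, C, D, Em, F#dim.
Reading the progression, the first chord not in that set is Dm, so the modulation leaves G major there.
The chord immediately before Dm is Am, which is diatonic to both keys: ii in G major and i in A minor.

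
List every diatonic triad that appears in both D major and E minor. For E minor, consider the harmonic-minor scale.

Triads in D major: D (I), Em (ii), F#m (iii), G (IV), A (V), Bm (vi), C#dim (vii°).
Triads in E minor (harmonic minor): Em (i), F#dim (ii°), Gaug (III+), Am (iv), B (V), C (VI), D#dim (vii°).
Shared triads with their functions: Em (ii in D major, i in E minor).

Em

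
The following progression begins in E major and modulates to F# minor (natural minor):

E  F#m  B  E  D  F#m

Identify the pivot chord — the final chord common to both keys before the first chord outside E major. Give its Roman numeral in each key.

Chords diatonic to E major: E, F#m, G#m, A, B, C#m, D#dim.
Reading the progression, the first chord not in that set is D, so the modulation leaves E major there.
The chord immediately before D is E, which is diatonic to both keys: I in E major and VII in F# minor.

E — I in E major, VII in F# minor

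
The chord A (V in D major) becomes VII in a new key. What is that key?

B minor

The numeral VII denotes a major triad on scale degree 7. With A on degree 7, the tonic of the new key is B.
Degree 7 carries a major triad in natural-minor keys, so the destination is B minor.
Check: the diatonic triads of B minor (natural minor) are Bm (i), C#dim (ii°), D (III), Em (iv), F#m (v), G (VI), A (VII) — A is indeed VII.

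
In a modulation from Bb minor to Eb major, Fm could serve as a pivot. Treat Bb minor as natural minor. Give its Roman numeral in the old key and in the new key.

The scale of Bb minor (natural minor) is Bb C Db Eb F Gb Ab; F is degree 5, and the triad built there (F-Ab-C) is minor, so it is v.
The scale of Eb major is Eb F G Ab Bb C D; F is degree 2, and the triad built there (F-Ab-C) is minor, so it is ii.

v in Bb minor; ii in Eb major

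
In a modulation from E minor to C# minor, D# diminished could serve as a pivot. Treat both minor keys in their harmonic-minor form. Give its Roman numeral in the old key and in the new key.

vii° in E minor; ii° in C# minor

The scale of E minor (harmonic minor) is E F# G A B C D#; D# is degree 7, and the triad built there (D#-F#-A) is diminished, so it is vii°.
The scale of C# minor (harmonic minor) is C# D# E F# G# A B#; D# is degree 2, and the triad built there (D#-F#-A) is diminished, so it is ii°.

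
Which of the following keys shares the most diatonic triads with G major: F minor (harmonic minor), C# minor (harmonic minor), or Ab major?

Triads of G major: G major (I), A minor (ii), B minor (iii), C major (IV), D major (V), E minor (vi), F# diminished (vii°).
F minor (harmonic minor) shares 1: C.
C# minor (harmonic minor) shares 0: none.
Ab major shares 0: none.
The most common triads (1) are shared with F minor.

F minor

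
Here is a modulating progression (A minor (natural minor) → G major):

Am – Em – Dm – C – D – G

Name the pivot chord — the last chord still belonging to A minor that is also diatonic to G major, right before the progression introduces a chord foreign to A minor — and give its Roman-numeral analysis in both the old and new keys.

Chords diatonic to A minor: Am, Bdim, C, Dm, Em, F, G.
Reading the progression, the first chord not in that set is D, so the modulation leaves A minor there.
The chord immediately before D is C, which is diatonic to both keys: III in A minor and IV in G major.

C — III in A minor, IV in G major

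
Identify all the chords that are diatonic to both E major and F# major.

G#m, B

Triads in E major: E major (I), F# minor (ii), G# minor (iii), A major (IV), B major (V), C# minor (vi), D# diminished (vii°).
Triads in F# major: F# major (I), G# minor (ii), A# minor (iii), B major (IV), C# major (V), D# minor (vi), E# diminished (vii°).
Shared triads with their functions: G# minor (iii in E major, ii in F# major); B major (V in E major, IV in F# major).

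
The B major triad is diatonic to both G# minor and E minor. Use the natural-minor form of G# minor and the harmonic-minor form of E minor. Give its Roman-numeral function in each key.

The scale of G# minor (natural minor) is G# A# B C# D# E F#; B is degree 3, and the triad built there (B-D#-F#) is major, so it is III.
The scale of E minor (harmonic minor) is E F# G A B C D#; B is degree 5, and the triad built there (B-D#-F#) is major, so it is V.

III in G# minor; V in E minor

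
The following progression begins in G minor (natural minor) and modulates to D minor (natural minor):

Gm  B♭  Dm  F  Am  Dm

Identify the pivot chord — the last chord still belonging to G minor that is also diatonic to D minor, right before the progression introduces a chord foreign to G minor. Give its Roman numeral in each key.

Chords diatonic to G minor: Gm, Adim, B♭, Cm, Dm, E♭, F.
Reading the progression, the first chord not in that set is Am, so the modulation leaves G minor there.
The chord immediately before Am is F, which is diatonic to both keys: VII in G minor and III in D minor.

F — VII in G minor, III in D minor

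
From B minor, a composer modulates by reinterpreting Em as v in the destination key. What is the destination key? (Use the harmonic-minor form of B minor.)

A minor

The numeral v denotes a minor triad on scale degree 5. With E on degree 5, the tonic of the new key is A.
Degree 5 carries a minor triad in natural-minor keys, so the destination is A minor.
Check: the diatonic triads of A minor (natural minor) are Am (i), Bdim (ii°), C (III), Dm (iv), Em (v), F (VI), G (VII) — Em is indeed v.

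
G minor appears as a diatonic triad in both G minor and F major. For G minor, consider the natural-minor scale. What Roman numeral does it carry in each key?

i in G minor; ii in F major

The scale of G minor (natural minor) is G A Bb C D Eb F; G is degree 1, and the triad built there (G-Bb-D) is minor, so it is i.
The scale of F major is F G A Bb C D E; G is degree 2, and the triad built there (G-Bb-D) is minor, so it is ii.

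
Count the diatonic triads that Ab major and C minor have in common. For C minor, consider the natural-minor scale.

Diatonic triads of Ab major: Ab (I), Bbm (ii), Cm (iii), Db (IV), Eb (V), Fm (vi), Gdim (vii°).
Diatonic triads of C minor (natural minor): Cm (i), Ddim (ii°), Eb (III), Fm (iv), Gm (v), Ab (VI), Bb (VII).
Matching root and quality in both lists: Ab, Cm, Eb, Fm.
That gives 4 common triads.

4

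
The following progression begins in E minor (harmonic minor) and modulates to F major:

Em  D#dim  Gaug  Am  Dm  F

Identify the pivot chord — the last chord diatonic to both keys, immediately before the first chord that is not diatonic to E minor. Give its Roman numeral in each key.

Am — iv in E minor, iii in F major

Chords diatonic to E minor: Em, F#dim, Gaug, Am, B, C, D#dim.
Reading the progression, the first chord not in that set is Dm, so the modulation leaves E minor there.
The chord immediately before Dm is Am, which is diatonic to both keys: iv in E minor and iii in F major.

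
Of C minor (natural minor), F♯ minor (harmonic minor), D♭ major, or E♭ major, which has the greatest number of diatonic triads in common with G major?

F♯ minor

Triads of G major: G (I), Am (ii), Bm (iii), C (IV), D (V), Em (vi), F♯dim (vii°).
C minor (natural minor) shares 0: none.
F♯ minor (harmonic minor) shares 2: Bm, D.
D♭ major shares 0: none.
E♭ major shares 0: none.
The most common triads (2) are shared with F♯ minor.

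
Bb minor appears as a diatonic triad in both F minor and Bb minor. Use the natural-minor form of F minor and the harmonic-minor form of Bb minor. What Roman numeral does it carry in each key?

iv in F minor; i in Bb minor

The scale of F minor (natural minor) is F G Ab Bb C Db Eb; Bb is degree 4, and the triad built there (Bb-Db-F) is minor, so it is iv.
The scale of Bb minor (harmonic minor) is Bb C Db Eb F Gb A; Bb is degree 1, and the triad built there (Bb-Db-F) is minor, so it is i.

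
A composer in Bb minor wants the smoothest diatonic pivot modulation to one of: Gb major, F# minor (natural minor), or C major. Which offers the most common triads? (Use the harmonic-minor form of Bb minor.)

Triads of Bb minor (harmonic minor): Bbm (i), Cdim (ii°), Dbaug (III+), Ebm (iv), F (V), Gb (VI), Adim (vii°).
Gb major shares 3: Bbm, Ebm, Gb.
F# minor (natural minor) shares 0: none.
C major shares 1: F.
The most common triads (3) are shared with Gb major.

Gb major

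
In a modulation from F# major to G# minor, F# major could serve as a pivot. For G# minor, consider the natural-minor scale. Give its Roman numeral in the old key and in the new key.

The scale of F# major is F# G# A# B C# D# E#; F# is degree 1, and the triad built there (F#-A#-C#) is major, so it is I.
The scale of G# minor (natural minor) is G# A# B C# D# E F#; F# is degree 7, and the triad built there (F#-A#-C#) is major, so it is VII.

I in F# major; VII in G# minor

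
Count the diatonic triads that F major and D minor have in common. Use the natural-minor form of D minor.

Diatonic triads of F major: F major (I), G minor (ii), A minor (iii), B♭ major (IV), C major (V), D minor (vi), E diminished (vii°).
Diatonic triads of D minor (natural minor): D minor (i), E diminished (ii°), F major (III), G minor (iv), A minor (v), B♭ major (VI), C major (VII).
Matching root and quality in both lists: F major, G minor, A minor, B♭ major, C major, D minor, E diminished.
That gives 7 common triads.

7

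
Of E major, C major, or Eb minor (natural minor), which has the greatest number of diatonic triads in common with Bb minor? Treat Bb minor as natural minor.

Eb minor

Triads of Bb minor (natural minor): Bb minor (i), C diminished (ii°), Db major (III), Eb minor (iv), F minor (v), Gb major (VI), Ab major (VII).
E major shares 0: none.
C major shares 0: none.
Eb minor (natural minor) shares 4: Bbm, Db, Ebm, Gb.
The most common triads (4) are shared with Eb minor.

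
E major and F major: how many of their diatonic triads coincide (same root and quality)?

Diatonic triads of E major: E major (I), F# minor (ii), G# minor (iii), A major (IV), B major (V), C# minor (vi), D# diminished (vii°).
Diatonic triads of F major: F major (I), G minor (ii), A minor (iii), Bb major (IV), C major (V), D minor (vi), E diminished (vii°).
No triad has the same root and quality in both keys.

0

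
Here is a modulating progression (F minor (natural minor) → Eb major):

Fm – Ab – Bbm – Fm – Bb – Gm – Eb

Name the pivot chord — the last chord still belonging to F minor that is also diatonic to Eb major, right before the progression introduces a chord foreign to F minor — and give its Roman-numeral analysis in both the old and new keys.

Fm — i in F minor, ii in Eb major

Chords diatonic to F minor: Fm, Gdim, Ab, Bbm, Cm, Db, Eb.
Reading the progression, the first chord not in that set is Bb, so the modulation leaves F minor there.
The chord immediately before Bb is Fm, which is diatonic to both keys: i in F minor and ii in Eb major.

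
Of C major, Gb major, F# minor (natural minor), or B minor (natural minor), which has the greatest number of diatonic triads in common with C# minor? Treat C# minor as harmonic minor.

Triads of C# minor (harmonic minor): C# minor (i), D# diminished (ii°), E augmented (III+), F# minor (iv), G# major (V), A major (VI), B# diminished (vii°).
C major shares 0: none.
Gb major shares 0: none.
F# minor (natural minor) shares 3: C#m, F#m, A.
B minor (natural minor) shares 2: F#m, A.
The most common triads (3) are shared with F# minor.

F# minor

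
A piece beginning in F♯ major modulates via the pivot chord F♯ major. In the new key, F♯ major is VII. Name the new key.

The numeral VII denotes a major triad on scale degree 7. With F♯ on degree 7, the tonic of the new key is G♯.
Degree 7 carries a major triad in natural-minor keys, so the destination is G♯ minor.
Check: the diatonic triads of G♯ minor (natural minor) are G♯m (i), A♯dim (ii°), B (III), C♯m (iv), D♯m (v), E (VI), F♯ (VII) — F♯ major is indeed VII.

G♯ minor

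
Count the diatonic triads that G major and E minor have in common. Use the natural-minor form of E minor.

7

Diatonic triads of G major: G major (I), A minor (ii), B minor (iii), C major (IV), D major (V), E minor (vi), F# diminished (vii°).
Diatonic triads of E minor (natural minor): E minor (i), F# diminished (ii°), G major (III), A minor (iv), B minor (v), C major (VI), D major (VII).
Matching root and quality in both lists: G major, A minor, B minor, C major, D major, E minor, F# diminished.
That gives 7 common triads.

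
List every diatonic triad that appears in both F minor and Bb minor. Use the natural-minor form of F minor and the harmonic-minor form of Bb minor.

Bbm

Triads in F minor (natural minor): Fm (i), Gdim (ii°), Ab (III), Bbm (iv), Cm (v), Db (VI), Eb (VII).
Triads in Bb minor (harmonic minor): Bbm (i), Cdim (ii°), Dbaug (III+), Ebm (iv), F (V), Gb (VI), Adim (vii°).
Shared triads with their functions: Bbm (iv in F minor, i in Bb minor).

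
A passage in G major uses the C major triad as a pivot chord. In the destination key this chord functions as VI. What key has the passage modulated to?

The numeral VI denotes a major triad on scale degree 6. With C on degree 6, the tonic of the new key is E.
Degree 6 carries a major triad in minor keys, so the destination is E minor.
Check: the diatonic triads of E minor (natural minor) are Em (i), F#dim (ii°), G (III), Am (iv), Bm (v), C (VI), D (VII) — C major is indeed VI.

E minor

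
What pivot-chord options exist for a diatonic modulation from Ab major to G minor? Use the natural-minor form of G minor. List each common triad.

Cm, Eb

Triads in Ab major: Ab major (I), Bb minor (ii), C minor (iii), Db major (IV), Eb major (V), F minor (vi), G diminished (vii°).
Triads in G minor (natural minor): G minor (i), A diminished (ii°), Bb major (III), C minor (iv), D minor (v), Eb major (VI), F major (VII).
Shared triads with their functions: C minor (iii in Ab major, iv in G minor); Eb major (V in Ab major, VI in G minor).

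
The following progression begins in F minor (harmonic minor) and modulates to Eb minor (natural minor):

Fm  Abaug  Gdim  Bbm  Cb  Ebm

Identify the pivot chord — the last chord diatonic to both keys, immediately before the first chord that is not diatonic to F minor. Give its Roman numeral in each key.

Chords diatonic to F minor: Fm, Gdim, Abaug, Bbm, C, Db, Edim.
Reading the progression, the first chord not in that set is Cb, so the modulation leaves F minor there.
The chord immediately before Cb is Bbm, which is diatonic to both keys: iv in F minor and v in Eb minor.

Bbm — iv in F minor, v in Eb minor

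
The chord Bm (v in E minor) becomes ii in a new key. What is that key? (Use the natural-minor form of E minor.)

A major

The numeral ii denotes a minor triad on scale degree 2. With B on degree 2, the tonic of the new key is A.
Degree 2 carries a minor triad in major keys, so the destination is A major.
Check: the diatonic triads of A major are A (I), Bm (ii), C♯m (iii), D (IV), E (V), F♯m (vi), G♯dim (vii°) — Bm is indeed ii.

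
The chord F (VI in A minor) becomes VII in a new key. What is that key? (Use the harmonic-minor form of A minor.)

The numeral VII denotes a major triad on scale degree 7. With F on degree 7, the tonic of the new key is G.
Degree 7 carries a major triad in natural-minor keys, so the destination is G minor.
Check: the diatonic triads of G minor (natural minor) are Gm (i), Adim (ii°), B♭ (III), Cm (iv), Dm (v), E♭ (VI), F (VII) — F is indeed VII.

G minor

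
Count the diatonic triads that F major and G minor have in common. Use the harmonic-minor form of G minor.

1

Diatonic triads of F major: F (I), Gm (ii), Am (iii), Bb (IV), C (V), Dm (vi), Edim (vii°).
Diatonic triads of G minor (harmonic minor): Gm (i), Adim (ii°), Bbaug (III+), Cm (iv), D (V), Eb (VI), F#dim (vii°).
Matching root and quality in both lists: Gm.
That gives 1 common triad.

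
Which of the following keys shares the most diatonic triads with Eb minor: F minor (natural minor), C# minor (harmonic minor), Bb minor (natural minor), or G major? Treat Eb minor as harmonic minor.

Bb minor

Triads of Eb minor (harmonic minor): Ebm (i), Fdim (ii°), Gbaug (III+), Abm (iv), Bb (V), Cb (VI), Ddim (vii°).
F minor (natural minor) shares 0: none.
C# minor (harmonic minor) shares 0: none.
Bb minor (natural minor) shares 1: Ebm.
G major shares 0: none.
The most common triads (1) are shared with Bb minor.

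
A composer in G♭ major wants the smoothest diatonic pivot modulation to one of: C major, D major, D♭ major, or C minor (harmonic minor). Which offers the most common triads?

Triads of G♭ major: G♭ major (I), A♭ minor (ii), B♭ minor (iii), C♭ major (IV), D♭ major (V), E♭ minor (vi), F diminished (vii°).
C major shares 0: none.
D major shares 0: none.
D♭ major shares 4: G♭, B♭m, D♭, E♭m.
C minor (harmonic minor) shares 0: none.
The most common triads (4) are shared with D♭ major.

D♭ major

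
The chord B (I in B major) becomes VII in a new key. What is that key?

The numeral VII denotes a major triad on scale degree 7. With B on degree 7, the tonic of the new key is C♯.
Degree 7 carries a major triad in natural-minor keys, so the destination is C♯ minor.
Check: the diatonic triads of C♯ minor (natural minor) are C♯m (i), D♯dim (ii°), E (III), F♯m (iv), G♯m (v), A (VI), B (VII) — B is indeed VII.

C♯ minor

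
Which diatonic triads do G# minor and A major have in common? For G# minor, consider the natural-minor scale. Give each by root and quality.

Triads in G# minor (natural minor): G# minor (i), A# diminished (ii°), B major (III), C# minor (iv), D# minor (v), E major (VI), F# major (VII).
Triads in A major: A major (I), B minor (ii), C# minor (iii), D major (IV), E major (V), F# minor (vi), G# diminished (vii°).
Shared triads with their functions: C# minor (iv in G# minor, iii in A major); E major (VI in G# minor, V in A major).

C#m, E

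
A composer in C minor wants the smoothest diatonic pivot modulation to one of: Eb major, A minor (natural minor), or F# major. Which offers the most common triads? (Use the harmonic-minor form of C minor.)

Eb major

Triads of C minor (harmonic minor): Cm (i), Ddim (ii°), Ebaug (III+), Fm (iv), G (V), Ab (VI), Bdim (vii°).
Eb major shares 4: Cm, Ddim, Fm, Ab.
A minor (natural minor) shares 2: G, Bdim.
F# major shares 0: none.
The most common triads (4) are shared with Eb major.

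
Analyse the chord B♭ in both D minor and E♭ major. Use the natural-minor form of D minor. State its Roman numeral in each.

VI in D minor; V in E♭ major

The scale of D minor (natural minor) is D E F G A B♭ C; B♭ is degree 6, and the triad built there (B♭-D-F) is major, so it is VI.
The scale of E♭ major is E♭ F G A♭ B♭ C D; B♭ is degree 5, and the triad built there (B♭-D-F) is major, so it is V.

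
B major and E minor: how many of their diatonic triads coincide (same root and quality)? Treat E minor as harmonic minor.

1

Diatonic triads of B major: B (I), C#m (ii), D#m (iii), E (IV), F# (V), G#m (vi), A#dim (vii°).
Diatonic triads of E minor (harmonic minor): Em (i), F#dim (ii°), Gaug (III+), Am (iv), B (V), C (VI), D#dim (vii°).
Matching root and quality in both lists: B.
That gives 1 common triad.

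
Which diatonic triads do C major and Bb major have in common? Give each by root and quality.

Triads in C major: C major (I), D minor (ii), E minor (iii), F major (IV), G major (V), A minor (vi), B diminished (vii°).
Triads in Bb major: Bb major (I), C minor (ii), D minor (iii), Eb major (IV), F major (V), G minor (vi), A diminished (vii°).
Shared triads with their functions: D minor (ii in C major, iii in Bb major); F major (IV in C major, V in Bb major).

Dm, F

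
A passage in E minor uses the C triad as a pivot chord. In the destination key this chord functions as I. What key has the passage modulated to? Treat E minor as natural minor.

The numeral I denotes a major triad on scale degree 1. With C on degree 1, the tonic of the new key is C.
Degree 1 carries a major triad in major keys, so the destination is C major.
Check: the diatonic triads of C major are C (I), Dm (ii), Em (iii), F (IV), G (V), Am (vi), Bdim (vii°) — C is indeed I.

C major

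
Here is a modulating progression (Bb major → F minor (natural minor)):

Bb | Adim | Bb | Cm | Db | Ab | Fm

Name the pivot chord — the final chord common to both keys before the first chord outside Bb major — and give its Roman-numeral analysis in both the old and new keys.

Chords diatonic to Bb major: Bb, Cm, Dm, Eb, F, Gm, Adim.
Reading the progression, the first chord not in that set is Db, so the modulation leaves Bb major there.
The chord immediately before Db is Cm, which is diatonic to both keys: ii in Bb major and v in F minor.

Cm — ii in Bb major, v in F minor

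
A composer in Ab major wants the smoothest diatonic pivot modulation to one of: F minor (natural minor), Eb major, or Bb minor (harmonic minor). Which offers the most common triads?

F minor

Triads of Ab major: Ab (I), Bbm (ii), Cm (iii), Db (IV), Eb (V), Fm (vi), Gdim (vii°).
F minor (natural minor) shares 7: Ab, Bbm, Cm, Db, Eb, Fm, Gdim.
Eb major shares 4: Ab, Cm, Eb, Fm.
Bb minor (harmonic minor) shares 1: Bbm.
The most common triads (7) are shared with F minor.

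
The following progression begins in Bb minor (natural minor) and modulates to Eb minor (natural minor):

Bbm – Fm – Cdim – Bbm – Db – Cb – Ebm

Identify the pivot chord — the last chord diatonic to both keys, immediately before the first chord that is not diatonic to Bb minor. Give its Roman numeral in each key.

Db — III in Bb minor, VII in Eb minor

Chords diatonic to Bb minor: Bbm, Cdim, Db, Ebm, Fm, Gb, Ab.
Reading the progression, the first chord not in that set is Cb, so the modulation leaves Bb minor there.
The chord immediately before Cb is Db, which is diatonic to both keys: III in Bb minor and VII in Eb minor.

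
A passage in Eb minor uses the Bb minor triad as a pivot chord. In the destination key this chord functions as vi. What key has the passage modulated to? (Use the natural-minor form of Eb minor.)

The numeral vi denotes a minor triad on scale degree 6. With Bb on degree 6, the tonic of the new key is Db.
Degree 6 carries a minor triad in major keys, so the destination is Db major.
Check: the diatonic triads of Db major are Db (I), Ebm (ii), Fm (iii), Gb (IV), Ab (V), Bbm (vi), Cdim (vii°) — Bb minor is indeed vi.

Db major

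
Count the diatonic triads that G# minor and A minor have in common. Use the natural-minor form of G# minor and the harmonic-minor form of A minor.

Diatonic triads of G# minor (natural minor): G#m (i), A#dim (ii°), B (III), C#m (iv), D#m (v), E (VI), F# (VII).
Diatonic triads of A minor (harmonic minor): Am (i), Bdim (ii°), Caug (III+), Dm (iv), E (V), F (VI), G#dim (vii°).
Matching root and quality in both lists: E.
That gives 1 common triad.

1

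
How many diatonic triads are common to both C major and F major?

4

Diatonic triads of C major: C (I), Dm (ii), Em (iii), F (IV), G (V), Am (vi), Bdim (vii°).
Diatonic triads of F major: F (I), Gm (ii), Am (iii), Bb (IV), C (V), Dm (vi), Edim (vii°).
Matching root and quality in both lists: C, Dm, F, Am.
That gives 4 common triads.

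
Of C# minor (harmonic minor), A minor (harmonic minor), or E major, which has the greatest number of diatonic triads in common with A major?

Triads of A major: A major (I), B minor (ii), C# minor (iii), D major (IV), E major (V), F# minor (vi), G# diminished (vii°).
C# minor (harmonic minor) shares 3: A, C#m, F#m.
A minor (harmonic minor) shares 2: E, G#dim.
E major shares 4: A, C#m, E, F#m.
The most common triads (4) are shared with E major.

E major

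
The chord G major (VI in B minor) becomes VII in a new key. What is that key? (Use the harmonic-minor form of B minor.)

A minor

The numeral VII denotes a major triad on scale degree 7. With G on degree 7, the tonic of the new key is A.
Degree 7 carries a major triad in natural-minor keys, so the destination is A minor.
Check: the diatonic triads of A minor (natural minor) are Am (i), Bdim (ii°), C (III), Dm (iv), Em (v), F (VI), G (VII) — G major is indeed VII.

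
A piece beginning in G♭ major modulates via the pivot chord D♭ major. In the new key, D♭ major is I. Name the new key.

The numeral I denotes a major triad on scale degree 1. With D♭ on degree 1, the tonic of the new key is D♭.
Degree 1 carries a major triad in major keys, so the destination is D♭ major.
Check: the diatonic triads of D♭ major are D♭ (I), E♭m (ii), Fm (iii), G♭ (IV), A♭ (V), B♭m (vi), Cdim (vii°) — D♭ major is indeed I.

D♭ major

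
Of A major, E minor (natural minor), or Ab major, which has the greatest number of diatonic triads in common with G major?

Triads of G major: G (I), Am (ii), Bm (iii), C (IV), D (V), Em (vi), F#dim (vii°).
A major shares 2: Bm, D.
E minor (natural minor) shares 7: G, Am, Bm, C, D, Em, F#dim.
Ab major shares 0: none.
The most common triads (7) are shared with E minor.

E minor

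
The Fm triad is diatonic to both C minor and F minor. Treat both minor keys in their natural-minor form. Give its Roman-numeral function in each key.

The scale of C minor (natural minor) is C D E♭ F G A♭ B♭; F is degree 4, and the triad built there (F-A♭-C) is minor, so it is iv.
The scale of F minor (natural minor) is F G A♭ B♭ C D♭ E♭; F is degree 1, and the triad built there (F-A♭-C) is minor, so it is i.

iv in C minor; i in F minor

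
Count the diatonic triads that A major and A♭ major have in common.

0

Diatonic triads of A major: A (I), Bm (ii), C♯m (iii), D (IV), E (V), F♯m (vi), G♯dim (vii°).
Diatonic triads of A♭ major: A♭ (I), B♭m (ii), Cm (iii), D♭ (IV), E♭ (V), Fm (vi), Gdim (vii°).
No triad has the same root and quality in both keys.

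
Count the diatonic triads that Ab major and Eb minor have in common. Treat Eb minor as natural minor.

Diatonic triads of Ab major: Ab (I), Bbm (ii), Cm (iii), Db (IV), Eb (V), Fm (vi), Gdim (vii°).
Diatonic triads of Eb minor (natural minor): Ebm (i), Fdim (ii°), Gb (III), Abm (iv), Bbm (v), Cb (VI), Db (VII).
Matching root and quality in both lists: Bbm, Db.
That gives 2 common triads.

2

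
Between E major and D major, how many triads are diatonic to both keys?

2

Diatonic triads of E major: E major (I), F♯ minor (ii), G♯ minor (iii), A major (IV), B major (V), C♯ minor (vi), D♯ diminished (vii°).
Diatonic triads of D major: D major (I), E minor (ii), F♯ minor (iii), G major (IV), A major (V), B minor (vi), C♯ diminished (vii°).
Matching root and quality in both lists: F♯ minor, A major.
That gives 2 common triads.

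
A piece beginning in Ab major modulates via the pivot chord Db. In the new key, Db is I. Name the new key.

The numeral I denotes a major triad on scale degree 1. With Db on degree 1, the tonic of the new key is Db.
Degree 1 carries a major triad in major keys, so the destination is Db major.
Check: the diatonic triads of Db major are Db (I), Ebm (ii), Fm (iii), Gb (IV), Ab (V), Bbm (vi), Cdim (vii°) — Db is indeed I.

Db major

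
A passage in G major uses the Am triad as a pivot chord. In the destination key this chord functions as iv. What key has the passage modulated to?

E minor

The numeral iv denotes a minor triad on scale degree 4. With A on degree 4, the tonic of the new key is E.
Degree 4 carries a minor triad in minor keys, so the destination is E minor.
Check: the diatonic triads of E minor (natural minor) are Em (i), F#dim (ii°), G (III), Am (iv), Bm (v), C (VI), D (VII) — Am is indeed iv.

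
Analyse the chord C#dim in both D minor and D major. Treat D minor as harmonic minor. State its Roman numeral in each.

The scale of D minor (harmonic minor) is D E F G A Bb C#; C# is degree 7, and the triad built there (C#-E-G) is diminished, so it is vii°.
The scale of D major is D E F# G A B C#; C# is degree 7, and the triad built there (C#-E-G) is diminished, so it is vii°.

vii° in D minor; vii° in D major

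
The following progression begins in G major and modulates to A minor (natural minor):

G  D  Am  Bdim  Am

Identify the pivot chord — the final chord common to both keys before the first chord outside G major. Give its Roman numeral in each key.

Chords diatonic to G major: G, Am, Bm, C, D, Em, F♯dim.
Reading the progression, the first chord not in that set is Bdim, so the modulation leaves G major there.
The chord immediately before Bdim is Am, which is diatonic to both keys: ii in G major and i in A minor.

Am — ii in G major, i in A minor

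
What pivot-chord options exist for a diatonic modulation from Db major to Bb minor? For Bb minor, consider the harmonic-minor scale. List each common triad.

Triads in Db major: Db major (I), Eb minor (ii), F minor (iii), Gb major (IV), Ab major (V), Bb minor (vi), C diminished (vii°).
Triads in Bb minor (harmonic minor): Bb minor (i), C diminished (ii°), Db augmented (III+), Eb minor (iv), F major (V), Gb major (VI), A diminished (vii°).
Shared triads with their functions: Eb minor (ii in Db major, iv in Bb minor); Gb major (IV in Db major, VI in Bb minor); Bb minor (vi in Db major, i in Bb minor); C diminished (vii° in Db major, ii° in Bb minor).

Ebm, Gb, Bbm, Cdim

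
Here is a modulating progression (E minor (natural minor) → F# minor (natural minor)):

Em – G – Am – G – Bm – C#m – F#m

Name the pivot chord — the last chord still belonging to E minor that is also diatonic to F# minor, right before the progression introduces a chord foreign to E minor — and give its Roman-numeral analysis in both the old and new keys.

Chords diatonic to E minor: Em, F#dim, G, Am, Bm, C, D.
Reading the progression, the first chord not in that set is C#m, so the modulation leaves E minor there.
The chord immediately before C#m is Bm, which is diatonic to both keys: v in E minor and iv in F# minor.

Bm — v in E minor, iv in F# minor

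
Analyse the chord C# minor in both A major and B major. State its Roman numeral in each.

The scale of A major is A B C# D E F# G#; C# is degree 3, and the triad built there (C#-E-G#) is minor, so it is iii.
The scale of B major is B C# D# E F# G# A#; C# is degree 2, and the triad built there (C#-E-G#) is minor, so it is ii.

iii in A major; ii in B major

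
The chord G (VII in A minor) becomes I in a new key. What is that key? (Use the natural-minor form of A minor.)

G major

The numeral I denotes a major triad on scale degree 1. With G on degree 1, the tonic of the new key is G.
Degree 1 carries a major triad in major keys, so the destination is G major.
Check: the diatonic triads of G major are G (I), Am (ii), Bm (iii), C (IV), D (V), Em (vi), F#dim (vii°) — G is indeed I.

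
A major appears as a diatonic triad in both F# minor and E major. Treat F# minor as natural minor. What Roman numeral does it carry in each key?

The scale of F# minor (natural minor) is F# G# A B C# D E; A is degree 3, and the triad built there (A-C#-E) is major, so it is III.
The scale of E major is E F# G# A B C# D#; A is degree 4, and the triad built there (A-C#-E) is major, so it is IV.

III in F# minor; IV in E major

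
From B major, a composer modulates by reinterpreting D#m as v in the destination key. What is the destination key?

The numeral v denotes a minor triad on scale degree 5. With D# on degree 5, the tonic of the new key is G#.
Degree 5 carries a minor triad in natural-minor keys, so the destination is G# minor.
Check: the diatonic triads of G# minor (natural minor) are G#m (i), A#dim (ii°), B (III), C#m (iv), D#m (v), E (VI), F# (VII) — D#m is indeed v.

G# minor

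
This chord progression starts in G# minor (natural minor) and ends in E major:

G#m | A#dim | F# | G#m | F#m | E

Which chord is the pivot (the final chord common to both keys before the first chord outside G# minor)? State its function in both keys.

Chords diatonic to G# minor: G#m, A#dim, B, C#m, D#m, E, F#.
Reading the progression, the first chord not in that set is F#m, so the modulation leaves G# minor there.
The chord immediately before F#m is G#m, which is diatonic to both keys: i in G# minor and iii in E major.

G#m — i in G# minor, iii in E major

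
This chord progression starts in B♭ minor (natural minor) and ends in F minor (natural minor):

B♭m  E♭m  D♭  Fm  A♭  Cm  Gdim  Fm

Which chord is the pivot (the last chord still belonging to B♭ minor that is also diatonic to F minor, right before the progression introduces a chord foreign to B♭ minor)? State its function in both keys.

A♭ — VII in B♭ minor, III in F minor

Chords diatonic to B♭ minor: B♭m, Cdim, D♭, E♭m, Fm, G♭, A♭.
Reading the progression, the first chord not in that set is Cm, so the modulation leaves B♭ minor there.
The chord immediately before Cm is A♭, which is diatonic to both keys: VII in B♭ minor and III in F minor.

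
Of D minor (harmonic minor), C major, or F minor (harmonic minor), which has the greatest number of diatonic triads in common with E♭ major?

Triads of E♭ major: E♭ major (I), F minor (ii), G minor (iii), A♭ major (IV), B♭ major (V), C minor (vi), D diminished (vii°).
D minor (harmonic minor) shares 2: Gm, B♭.
C major shares 0: none.
F minor (harmonic minor) shares 1: Fm.
The most common triads (2) are shared with D minor.

D minor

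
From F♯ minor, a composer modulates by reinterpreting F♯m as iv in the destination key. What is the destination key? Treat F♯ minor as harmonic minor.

C♯ minor

The numeral iv denotes a minor triad on scale degree 4. With F♯ on degree 4, the tonic of the new key is C♯.
Degree 4 carries a minor triad in minor keys, so the destination is C♯ minor.
Check: the diatonic triads of C♯ minor (natural minor) are C♯m (i), D♯dim (ii°), E (III), F♯m (iv), G♯m (v), A (VI), B (VII) — F♯m is indeed iv.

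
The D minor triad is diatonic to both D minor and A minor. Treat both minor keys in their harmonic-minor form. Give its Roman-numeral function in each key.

The scale of D minor (harmonic minor) is D E F G A Bb C#; D is degree 1, and the triad built there (D-F-A) is minor, so it is i.
The scale of A minor (harmonic minor) is A B C D E F G#; D is degree 4, and the triad built there (D-F-A) is minor, so it is iv.

i in D minor; iv in A minor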